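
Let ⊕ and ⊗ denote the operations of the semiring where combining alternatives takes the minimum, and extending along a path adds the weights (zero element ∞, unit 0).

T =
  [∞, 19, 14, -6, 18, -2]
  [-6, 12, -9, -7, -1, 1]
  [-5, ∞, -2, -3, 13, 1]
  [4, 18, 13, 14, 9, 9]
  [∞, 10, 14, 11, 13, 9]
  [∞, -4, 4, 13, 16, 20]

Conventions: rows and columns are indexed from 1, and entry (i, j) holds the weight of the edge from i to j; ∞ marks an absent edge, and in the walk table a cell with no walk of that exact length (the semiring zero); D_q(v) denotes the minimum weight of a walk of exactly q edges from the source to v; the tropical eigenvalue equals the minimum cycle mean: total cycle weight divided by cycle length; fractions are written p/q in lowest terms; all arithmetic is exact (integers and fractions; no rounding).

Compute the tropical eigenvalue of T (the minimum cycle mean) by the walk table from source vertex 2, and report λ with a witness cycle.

q=0: [∞, 0, ∞, ∞, ∞, ∞]
q=1: [-6, 12, -9, -7, -1, 1]
q=2: [-14, -3, -11, -12, 2, -8]
q=3: [-16, -12, -13, -20, -4, -16]
q=4: [-18, -20, -21, -22, -13, -18]
q=5: [-26, -22, -29, -27, -21, -20]
q=6: [-34, -24, -31, -32, -23, -28]
Optimal cycle mean attained by: cycle 1->6->2->3->1, total (-2) + (-4) + (-9) + (-5), length 4.
Answer: λ = -5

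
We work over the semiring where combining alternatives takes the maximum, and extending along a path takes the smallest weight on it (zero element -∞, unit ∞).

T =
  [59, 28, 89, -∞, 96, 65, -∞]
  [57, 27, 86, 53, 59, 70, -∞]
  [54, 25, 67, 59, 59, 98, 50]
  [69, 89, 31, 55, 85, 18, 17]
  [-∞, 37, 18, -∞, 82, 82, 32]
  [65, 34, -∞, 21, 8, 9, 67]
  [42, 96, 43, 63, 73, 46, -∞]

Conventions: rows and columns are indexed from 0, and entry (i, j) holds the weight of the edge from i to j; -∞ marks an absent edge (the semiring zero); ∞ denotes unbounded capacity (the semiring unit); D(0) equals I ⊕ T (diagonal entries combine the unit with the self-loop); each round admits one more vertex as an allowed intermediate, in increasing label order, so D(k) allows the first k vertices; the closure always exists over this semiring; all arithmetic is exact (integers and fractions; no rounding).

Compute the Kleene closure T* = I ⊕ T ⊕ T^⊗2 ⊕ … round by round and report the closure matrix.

D(0):
  [∞, 28, 89, -∞, 96, 65, -∞]
  [57, ∞, 86, 53, 59, 70, -∞]
  [54, 25, ∞, 59, 59, 98, 50]
  [69, 89, 31, ∞, 85, 18, 17]
  [-∞, 37, 18, -∞, ∞, 82, 32]
  [65, 34, -∞, 21, 8, ∞, 67]
  [42, 96, 43, 63, 73, 46, ∞]
D(1):
  [∞, 28, 89, -∞, 96, 65, -∞]
  [57, ∞, 86, 53, 59, 70, -∞]
  [54, 28, ∞, 59, 59, 98, 50]
  [69, 89, 69, ∞, 85, 65, 17]
  [-∞, 37, 18, -∞, ∞, 82, 32]
  [65, 34, 65, 21, 65, ∞, 67]
  [42, 96, 43, 63, 73, 46, ∞]
D(2):
  [∞, 28, 89, 28, 96, 65, -∞]
  [57, ∞, 86, 53, 59, 70, -∞]
  [54, 28, ∞, 59, 59, 98, 50]
  [69, 89, 86, ∞, 85, 70, 17]
  [37, 37, 37, 37, ∞, 82, 32]
  [65, 34, 65, 34, 65, ∞, 67]
  [57, 96, 86, 63, 73, 70, ∞]
D(3):
  [∞, 28, 89, 59, 96, 89, 50]
  [57, ∞, 86, 59, 59, 86, 50]
  [54, 28, ∞, 59, 59, 98, 50]
  [69, 89, 86, ∞, 85, 86, 50]
  [37, 37, 37, 37, ∞, 82, 37]
  [65, 34, 65, 59, 65, ∞, 67]
  [57, 96, 86, 63, 73, 86, ∞]
D(4):
  [∞, 59, 89, 59, 96, 89, 50]
  [59, ∞, 86, 59, 59, 86, 50]
  [59, 59, ∞, 59, 59, 98, 50]
  [69, 89, 86, ∞, 85, 86, 50]
  [37, 37, 37, 37, ∞, 82, 37]
  [65, 59, 65, 59, 65, ∞, 67]
  [63, 96, 86, 63, 73, 86, ∞]
D(5):
  [∞, 59, 89, 59, 96, 89, 50]
  [59, ∞, 86, 59, 59, 86, 50]
  [59, 59, ∞, 59, 59, 98, 50]
  [69, 89, 86, ∞, 85, 86, 50]
  [37, 37, 37, 37, ∞, 82, 37]
  [65, 59, 65, 59, 65, ∞, 67]
  [63, 96, 86, 63, 73, 86, ∞]
D(6):
  [∞, 59, 89, 59, 96, 89, 67]
  [65, ∞, 86, 59, 65, 86, 67]
  [65, 59, ∞, 59, 65, 98, 67]
  [69, 89, 86, ∞, 85, 86, 67]
  [65, 59, 65, 59, ∞, 82, 67]
  [65, 59, 65, 59, 65, ∞, 67]
  [65, 96, 86, 63, 73, 86, ∞]
D(7):
  [∞, 67, 89, 63, 96, 89, 67]
  [65, ∞, 86, 63, 67, 86, 67]
  [65, 67, ∞, 63, 67, 98, 67]
  [69, 89, 86, ∞, 85, 86, 67]
  [65, 67, 67, 63, ∞, 82, 67]
  [65, 67, 67, 63, 67, ∞, 67]
  [65, 96, 86, 63, 73, 86, ∞]
Answer: T* = [[∞, 67, 89, 63, 96, 89, 67], [65, ∞, 86, 63, 67, 86, 67], [65, 67, ∞, 63, 67, 98, 67], [69, 89, 86, ∞, 85, 86, 67], [65, 67, 67, 63, ∞, 82, 67], [65, 67, 67, 63, 67, ∞, 67], [65, 96, 86, 63, 73, 86, ∞]]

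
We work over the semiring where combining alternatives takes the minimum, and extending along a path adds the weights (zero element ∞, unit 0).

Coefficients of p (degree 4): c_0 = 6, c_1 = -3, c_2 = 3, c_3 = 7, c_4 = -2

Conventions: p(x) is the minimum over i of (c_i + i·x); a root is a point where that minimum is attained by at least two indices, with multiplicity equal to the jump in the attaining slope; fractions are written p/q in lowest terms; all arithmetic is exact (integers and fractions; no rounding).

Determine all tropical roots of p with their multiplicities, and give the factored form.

hull edge (i=0, c=6) to (i=1, c=-3): slope -9, span 1
hull edge (i=1, c=-3) to (i=4, c=-2): slope 1/3, span 3
Factored form: p(x) = -2 ⊗ (x ⊕ (-1/3)) ⊗ (x ⊕ (-1/3)) ⊗ (x ⊕ (-1/3)) ⊗ (x ⊕ 9)
Answer: roots = -1/3 (mult 3), 9 (mult 1)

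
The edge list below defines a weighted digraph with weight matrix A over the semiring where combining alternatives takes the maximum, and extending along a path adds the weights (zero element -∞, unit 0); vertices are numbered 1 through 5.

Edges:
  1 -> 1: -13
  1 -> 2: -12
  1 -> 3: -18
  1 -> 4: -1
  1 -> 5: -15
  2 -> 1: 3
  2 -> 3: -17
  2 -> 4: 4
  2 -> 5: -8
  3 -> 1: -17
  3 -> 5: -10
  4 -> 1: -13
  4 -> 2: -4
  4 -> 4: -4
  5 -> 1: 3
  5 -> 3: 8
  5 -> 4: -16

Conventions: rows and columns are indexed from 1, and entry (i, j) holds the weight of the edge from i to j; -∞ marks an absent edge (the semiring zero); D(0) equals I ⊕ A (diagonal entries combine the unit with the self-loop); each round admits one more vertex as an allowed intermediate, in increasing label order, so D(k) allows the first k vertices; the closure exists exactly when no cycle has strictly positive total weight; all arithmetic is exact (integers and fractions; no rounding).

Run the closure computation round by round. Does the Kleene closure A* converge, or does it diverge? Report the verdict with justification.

D(0):
  [0, -12, -18, -1, -15]
  [3, 0, -17, 4, -8]
  [-17, -∞, 0, -∞, -10]
  [-13, -4, -∞, 0, -∞]
  [3, -∞, 8, -16, 0]
D(1):
  [0, -12, -18, -1, -15]
  [3, 0, -15, 4, -8]
  [-17, -29, 0, -18, -10]
  [-13, -4, -31, 0, -28]
  [3, -9, 8, 2, 0]
D(2):
  [0, -12, -18, -1, -15]
  [3, 0, -15, 4, -8]
  [-17, -29, 0, -18, -10]
  [-1, -4, -19, 0, -12]
  [3, -9, 8, 2, 0]
D(3):
  [0, -12, -18, -1, -15]
  [3, 0, -15, 4, -8]
  [-17, -29, 0, -18, -10]
  [-1, -4, -19, 0, -12]
  [3, -9, 8, 2, 0]
D(4):
  [0, -5, -18, -1, -13]
  [3, 0, -15, 4, -8]
  [-17, -22, 0, -18, -10]
  [-1, -4, -19, 0, -12]
  [3, -2, 8, 2, 0]
D(5):
  [0, -5, -5, -1, -13]
  [3, 0, 0, 4, -8]
  [-7, -12, 0, -8, -10]
  [-1, -4, -4, 0, -12]
  [3, -2, 8, 2, 0]
Key observation: every diagonal entry stays at the unit through all rounds, so no improving cycle exists.
Answer: CONVERGES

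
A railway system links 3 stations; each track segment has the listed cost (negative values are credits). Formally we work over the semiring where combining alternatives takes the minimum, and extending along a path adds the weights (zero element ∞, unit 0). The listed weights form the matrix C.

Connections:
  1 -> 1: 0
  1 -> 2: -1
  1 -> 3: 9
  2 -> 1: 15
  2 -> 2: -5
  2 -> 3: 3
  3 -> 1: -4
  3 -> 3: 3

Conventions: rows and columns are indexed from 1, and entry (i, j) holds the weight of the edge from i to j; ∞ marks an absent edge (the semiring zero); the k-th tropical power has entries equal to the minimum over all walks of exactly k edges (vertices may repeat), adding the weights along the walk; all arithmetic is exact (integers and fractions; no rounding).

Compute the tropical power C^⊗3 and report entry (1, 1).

C^⊗2:
  [0, -6, 2]
  [-1, -10, -2]
  [-4, -5, 5]
C^⊗3:
  [-2, -11, -3]
  [-6, -15, -7]
  [-4, -10, -2]
Key observation: the optimum is the walk 1->2->3->1, with weight (-1) + 3 + (-4) = -2.
Optimal value attained by: walk 1->2->3->1.
Answer: (C^⊗3)[1][1] = -2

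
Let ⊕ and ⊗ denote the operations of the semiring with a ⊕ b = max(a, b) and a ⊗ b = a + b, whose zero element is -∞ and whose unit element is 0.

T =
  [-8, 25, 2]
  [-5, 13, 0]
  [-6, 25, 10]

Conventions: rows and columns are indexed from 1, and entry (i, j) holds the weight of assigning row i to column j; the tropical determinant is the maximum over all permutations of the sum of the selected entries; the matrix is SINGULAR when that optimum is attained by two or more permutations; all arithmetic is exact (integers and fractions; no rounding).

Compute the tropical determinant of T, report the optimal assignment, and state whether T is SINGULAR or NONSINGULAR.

σ = (1, 2, 3): (-8) + 13 + 10 = 15
σ = (1, 3, 2): (-8) + 0 + 25 = 17
σ = (2, 1, 3): 25 + (-5) + 10 = 30
σ = (2, 3, 1): 25 + 0 + (-6) = 19
σ = (3, 1, 2): 2 + (-5) + 25 = 22
σ = (3, 2, 1): 2 + 13 + (-6) = 9
Optimal value attained by: σ = (2, 1, 3).
Answer: det⊕(T) = 30; verdict: NONSINGULAR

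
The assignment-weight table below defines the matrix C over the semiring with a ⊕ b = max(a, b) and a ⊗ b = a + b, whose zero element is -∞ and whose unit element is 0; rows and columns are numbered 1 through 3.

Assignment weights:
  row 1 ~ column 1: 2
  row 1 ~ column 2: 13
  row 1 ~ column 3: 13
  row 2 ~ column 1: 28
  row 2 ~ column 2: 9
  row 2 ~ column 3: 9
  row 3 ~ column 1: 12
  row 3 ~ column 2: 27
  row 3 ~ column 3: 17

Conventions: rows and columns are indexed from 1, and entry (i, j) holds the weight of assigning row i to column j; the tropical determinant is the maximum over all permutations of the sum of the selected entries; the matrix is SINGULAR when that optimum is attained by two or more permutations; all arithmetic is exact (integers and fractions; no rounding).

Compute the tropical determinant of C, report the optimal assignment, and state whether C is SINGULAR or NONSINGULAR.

σ = (1, 2, 3): 2 + 9 + 17 = 28
σ = (1, 3, 2): 2 + 9 + 27 = 38
σ = (2, 1, 3): 13 + 28 + 17 = 58
σ = (2, 3, 1): 13 + 9 + 12 = 34
σ = (3, 1, 2): 13 + 28 + 27 = 68
σ = (3, 2, 1): 13 + 9 + 12 = 34
Optimal value attained by: σ = (3, 1, 2).
Answer: det⊕(C) = 68; verdict: NONSINGULAR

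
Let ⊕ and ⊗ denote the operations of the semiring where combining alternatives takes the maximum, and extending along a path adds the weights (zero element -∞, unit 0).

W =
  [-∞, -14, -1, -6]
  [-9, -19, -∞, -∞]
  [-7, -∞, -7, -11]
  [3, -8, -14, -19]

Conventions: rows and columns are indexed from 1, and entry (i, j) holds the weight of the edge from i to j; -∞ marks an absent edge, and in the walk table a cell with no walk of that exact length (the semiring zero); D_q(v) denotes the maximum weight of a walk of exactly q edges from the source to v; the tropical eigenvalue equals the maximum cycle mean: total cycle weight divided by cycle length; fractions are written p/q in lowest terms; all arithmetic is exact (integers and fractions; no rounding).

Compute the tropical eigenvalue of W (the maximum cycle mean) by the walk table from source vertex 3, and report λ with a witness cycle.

q=0: [-∞, -∞, 0, -∞]
q=1: [-7, -∞, -7, -11]
q=2: [-8, -19, -8, -13]
q=3: [-10, -21, -9, -14]
q=4: [-11, -22, -11, -16]
Optimal cycle mean attained by: cycle 1->4->1, total (-6) + 3, length 2.
Answer: λ = -3/2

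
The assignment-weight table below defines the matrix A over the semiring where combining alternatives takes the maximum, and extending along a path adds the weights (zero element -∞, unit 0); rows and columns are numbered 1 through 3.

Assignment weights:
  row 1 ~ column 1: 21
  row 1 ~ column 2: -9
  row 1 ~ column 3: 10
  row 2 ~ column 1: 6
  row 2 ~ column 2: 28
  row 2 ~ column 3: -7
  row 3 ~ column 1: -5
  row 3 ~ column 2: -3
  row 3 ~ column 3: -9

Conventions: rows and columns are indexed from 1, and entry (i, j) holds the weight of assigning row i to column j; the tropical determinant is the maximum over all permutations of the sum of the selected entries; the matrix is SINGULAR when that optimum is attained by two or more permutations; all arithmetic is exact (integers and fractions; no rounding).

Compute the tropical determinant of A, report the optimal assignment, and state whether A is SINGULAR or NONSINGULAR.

σ = (1, 2, 3): 21 + 28 + (-9) = 40
σ = (1, 3, 2): 21 + (-7) + (-3) = 11
σ = (2, 1, 3): (-9) + 6 + (-9) = -12
σ = (2, 3, 1): (-9) + (-7) + (-5) = -21
σ = (3, 1, 2): 10 + 6 + (-3) = 13
σ = (3, 2, 1): 10 + 28 + (-5) = 33
Optimal value attained by: σ = (1, 2, 3).
Answer: det⊕(A) = 40; verdict: NONSINGULAR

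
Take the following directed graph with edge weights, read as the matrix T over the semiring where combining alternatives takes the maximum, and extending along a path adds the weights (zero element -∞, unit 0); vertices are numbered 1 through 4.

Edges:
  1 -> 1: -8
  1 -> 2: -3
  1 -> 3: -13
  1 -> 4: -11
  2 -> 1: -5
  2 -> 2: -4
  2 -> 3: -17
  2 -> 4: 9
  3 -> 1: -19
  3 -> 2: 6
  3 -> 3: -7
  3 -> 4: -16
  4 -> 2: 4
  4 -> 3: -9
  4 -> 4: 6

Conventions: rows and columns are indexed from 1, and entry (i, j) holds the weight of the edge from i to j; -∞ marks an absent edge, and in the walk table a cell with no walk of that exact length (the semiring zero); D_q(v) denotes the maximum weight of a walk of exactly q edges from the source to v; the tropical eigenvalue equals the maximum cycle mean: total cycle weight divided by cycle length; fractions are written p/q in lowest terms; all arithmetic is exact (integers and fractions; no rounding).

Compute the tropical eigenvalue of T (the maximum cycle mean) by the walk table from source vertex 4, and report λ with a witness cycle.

q=0: [-∞, -∞, -∞, 0]
q=1: [-∞, 4, -9, 6]
q=2: [-1, 10, -3, 13]
q=3: [5, 17, 4, 19]
q=4: [12, 23, 10, 26]
Optimal cycle mean attained by: cycle 2->4->2, total 9 + 4, length 2.
Answer: λ = 13/2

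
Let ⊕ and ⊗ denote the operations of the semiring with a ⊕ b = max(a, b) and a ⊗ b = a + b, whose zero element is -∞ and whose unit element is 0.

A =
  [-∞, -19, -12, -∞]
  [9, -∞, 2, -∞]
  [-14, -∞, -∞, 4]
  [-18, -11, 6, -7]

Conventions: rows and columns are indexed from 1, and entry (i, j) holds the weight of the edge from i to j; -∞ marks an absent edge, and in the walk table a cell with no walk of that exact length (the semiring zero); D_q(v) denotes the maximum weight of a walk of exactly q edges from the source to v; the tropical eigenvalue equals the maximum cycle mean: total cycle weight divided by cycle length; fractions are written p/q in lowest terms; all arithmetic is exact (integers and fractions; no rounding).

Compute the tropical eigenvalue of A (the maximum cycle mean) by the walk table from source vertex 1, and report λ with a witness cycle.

q=0: [0, -∞, -∞, -∞]
q=1: [-∞, -19, -12, -∞]
q=2: [-10, -∞, -17, -8]
q=3: [-26, -19, -2, -13]
q=4: [-10, -24, -7, 2]
Optimal cycle mean attained by: cycle 3->4->3, total 4 + 6, length 2.
Answer: λ = 5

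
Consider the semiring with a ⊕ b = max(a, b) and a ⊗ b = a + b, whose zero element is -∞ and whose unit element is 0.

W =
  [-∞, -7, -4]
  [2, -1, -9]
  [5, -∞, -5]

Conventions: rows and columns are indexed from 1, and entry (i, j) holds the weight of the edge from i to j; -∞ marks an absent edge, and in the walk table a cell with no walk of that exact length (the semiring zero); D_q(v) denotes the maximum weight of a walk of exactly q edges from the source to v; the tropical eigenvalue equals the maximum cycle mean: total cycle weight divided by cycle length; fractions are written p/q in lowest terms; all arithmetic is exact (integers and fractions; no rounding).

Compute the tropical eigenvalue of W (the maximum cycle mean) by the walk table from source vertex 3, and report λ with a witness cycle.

q=0: [-∞, -∞, 0]
q=1: [5, -∞, -5]
q=2: [0, -2, 1]
q=3: [6, -3, -4]
Optimal cycle mean attained by: cycle 1->3->1, total (-4) + 5, length 2.
Answer: λ = 1/2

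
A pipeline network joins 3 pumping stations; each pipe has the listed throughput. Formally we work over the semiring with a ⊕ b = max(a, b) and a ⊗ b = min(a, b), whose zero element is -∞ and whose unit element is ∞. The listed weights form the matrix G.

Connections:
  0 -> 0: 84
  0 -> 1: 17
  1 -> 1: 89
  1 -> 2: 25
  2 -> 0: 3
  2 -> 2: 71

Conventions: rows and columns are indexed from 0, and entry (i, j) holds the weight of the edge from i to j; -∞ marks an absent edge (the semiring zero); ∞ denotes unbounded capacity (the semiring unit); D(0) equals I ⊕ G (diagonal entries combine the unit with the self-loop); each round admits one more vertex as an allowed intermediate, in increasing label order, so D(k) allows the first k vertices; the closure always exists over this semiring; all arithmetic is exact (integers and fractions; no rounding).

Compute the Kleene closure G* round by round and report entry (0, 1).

D(0):
  [∞, 17, -∞]
  [-∞, ∞, 25]
  [3, -∞, ∞]
D(1):
  [∞, 17, -∞]
  [-∞, ∞, 25]
  [3, 3, ∞]
D(2):
  [∞, 17, 17]
  [-∞, ∞, 25]
  [3, 3, ∞]
D(3):
  [∞, 17, 17]
  [3, ∞, 25]
  [3, 3, ∞]
Answer: G*[0][1] = 17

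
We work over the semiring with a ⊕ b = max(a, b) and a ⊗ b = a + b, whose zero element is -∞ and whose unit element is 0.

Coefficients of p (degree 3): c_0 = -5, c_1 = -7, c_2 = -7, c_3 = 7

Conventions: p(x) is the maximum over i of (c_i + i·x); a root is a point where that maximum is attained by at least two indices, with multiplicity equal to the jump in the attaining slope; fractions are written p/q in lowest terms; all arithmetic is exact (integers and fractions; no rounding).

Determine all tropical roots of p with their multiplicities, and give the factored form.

hull edge (i=0, c=-5) to (i=3, c=7): slope 4, span 3
Factored form: p(x) = 7 ⊗ (x ⊕ (-4)) ⊗ (x ⊕ (-4)) ⊗ (x ⊕ (-4))
Answer: roots = -4 (mult 3)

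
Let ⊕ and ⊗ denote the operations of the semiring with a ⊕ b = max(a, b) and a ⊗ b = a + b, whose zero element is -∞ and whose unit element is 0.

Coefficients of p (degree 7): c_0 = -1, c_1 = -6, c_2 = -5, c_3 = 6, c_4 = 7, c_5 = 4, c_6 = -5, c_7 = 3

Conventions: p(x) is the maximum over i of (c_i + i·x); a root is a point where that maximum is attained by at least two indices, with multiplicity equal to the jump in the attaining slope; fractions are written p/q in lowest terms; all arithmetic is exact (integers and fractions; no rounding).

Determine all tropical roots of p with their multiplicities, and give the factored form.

hull edge (i=0, c=-1) to (i=3, c=6): slope 7/3, span 3
hull edge (i=3, c=6) to (i=4, c=7): slope 1, span 1
hull edge (i=4, c=7) to (i=7, c=3): slope -4/3, span 3
Factored form: p(x) = 3 ⊗ (x ⊕ (-7/3)) ⊗ (x ⊕ (-7/3)) ⊗ (x ⊕ (-7/3)) ⊗ (x ⊕ (-1)) ⊗ (x ⊕ 4/3) ⊗ (x ⊕ 4/3) ⊗ (x ⊕ 4/3)
Answer: roots = -7/3 (mult 3), -1 (mult 1), 4/3 (mult 3)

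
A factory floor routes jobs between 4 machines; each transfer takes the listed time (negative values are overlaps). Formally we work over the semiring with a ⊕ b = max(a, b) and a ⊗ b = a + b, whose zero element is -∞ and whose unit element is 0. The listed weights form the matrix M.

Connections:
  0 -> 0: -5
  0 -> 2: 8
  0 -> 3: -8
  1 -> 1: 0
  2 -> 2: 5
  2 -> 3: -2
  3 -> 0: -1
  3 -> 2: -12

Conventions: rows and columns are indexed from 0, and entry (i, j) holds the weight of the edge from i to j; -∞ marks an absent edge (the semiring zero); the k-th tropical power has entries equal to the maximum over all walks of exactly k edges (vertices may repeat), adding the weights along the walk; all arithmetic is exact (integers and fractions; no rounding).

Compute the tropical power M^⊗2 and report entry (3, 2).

M^⊗2:
  [-9, -∞, 13, 6]
  [-∞, 0, -∞, -∞]
  [-3, -∞, 10, 3]
  [-6, -∞, 7, -9]
Key observation: the optimum is the walk 3->0->2, with weight (-1) + 8 = 7.
Optimal value attained by: walk 3->0->2.
Answer: (M^⊗2)[3][2] = 7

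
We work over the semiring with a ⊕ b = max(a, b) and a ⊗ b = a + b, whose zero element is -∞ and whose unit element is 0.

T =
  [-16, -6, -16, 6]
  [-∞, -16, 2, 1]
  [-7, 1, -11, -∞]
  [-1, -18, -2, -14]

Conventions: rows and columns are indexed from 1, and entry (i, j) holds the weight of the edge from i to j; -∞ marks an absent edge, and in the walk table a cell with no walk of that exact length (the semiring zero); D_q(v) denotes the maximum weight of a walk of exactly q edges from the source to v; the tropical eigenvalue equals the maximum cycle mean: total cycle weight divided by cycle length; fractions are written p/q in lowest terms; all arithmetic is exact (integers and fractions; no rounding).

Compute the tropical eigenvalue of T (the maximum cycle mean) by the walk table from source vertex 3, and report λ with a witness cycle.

q=0: [-∞, -∞, 0, -∞]
q=1: [-7, 1, -11, -∞]
q=2: [-18, -10, 3, 2]
q=3: [1, 4, 0, -9]
q=4: [-7, 1, 6, 7]
Optimal cycle mean attained by: cycle 1->4->1, total 6 + (-1), length 2.
Answer: λ = 5/2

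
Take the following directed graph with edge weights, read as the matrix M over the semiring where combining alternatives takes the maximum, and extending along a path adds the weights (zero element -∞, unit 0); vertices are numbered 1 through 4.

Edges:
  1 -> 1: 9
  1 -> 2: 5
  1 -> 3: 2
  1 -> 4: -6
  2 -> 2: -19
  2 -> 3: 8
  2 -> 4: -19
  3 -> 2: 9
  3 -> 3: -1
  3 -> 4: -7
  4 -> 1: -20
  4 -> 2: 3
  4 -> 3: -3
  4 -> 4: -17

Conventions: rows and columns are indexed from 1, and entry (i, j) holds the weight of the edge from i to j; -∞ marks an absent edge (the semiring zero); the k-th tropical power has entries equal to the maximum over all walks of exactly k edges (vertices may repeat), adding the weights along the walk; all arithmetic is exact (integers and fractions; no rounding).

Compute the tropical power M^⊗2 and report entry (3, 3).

M^⊗2:
  [18, 14, 13, 3]
  [-39, 17, 7, 1]
  [-27, 8, 17, -8]
  [-11, 6, 11, -10]
Key observation: the optimum is the walk 3->2->3, with weight 9 + 8 = 17.
Optimal value attained by: walk 3->2->3.
Answer: (M^⊗2)[3][3] = 17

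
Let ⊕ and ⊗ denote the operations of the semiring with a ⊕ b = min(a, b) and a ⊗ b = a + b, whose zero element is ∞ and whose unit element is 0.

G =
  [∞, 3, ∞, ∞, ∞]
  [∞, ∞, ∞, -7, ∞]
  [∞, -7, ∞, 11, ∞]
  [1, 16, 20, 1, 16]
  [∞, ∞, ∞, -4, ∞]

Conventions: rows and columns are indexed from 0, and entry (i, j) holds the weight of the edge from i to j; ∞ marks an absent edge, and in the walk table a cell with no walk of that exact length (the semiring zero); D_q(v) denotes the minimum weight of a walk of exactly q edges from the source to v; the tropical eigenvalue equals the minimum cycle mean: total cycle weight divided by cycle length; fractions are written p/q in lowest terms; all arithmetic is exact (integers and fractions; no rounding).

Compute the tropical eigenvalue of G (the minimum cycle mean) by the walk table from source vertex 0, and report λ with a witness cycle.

q=0: [0, ∞, ∞, ∞, ∞]
q=1: [∞, 3, ∞, ∞, ∞]
q=2: [∞, ∞, ∞, -4, ∞]
q=3: [-3, 12, 16, -3, 12]
q=4: [-2, 0, 17, -2, 13]
q=5: [-1, 1, 18, -7, 14]
Optimal cycle mean attained by: cycle 0->1->3->0, total 3 + (-7) + 1, length 3.
Answer: λ = -1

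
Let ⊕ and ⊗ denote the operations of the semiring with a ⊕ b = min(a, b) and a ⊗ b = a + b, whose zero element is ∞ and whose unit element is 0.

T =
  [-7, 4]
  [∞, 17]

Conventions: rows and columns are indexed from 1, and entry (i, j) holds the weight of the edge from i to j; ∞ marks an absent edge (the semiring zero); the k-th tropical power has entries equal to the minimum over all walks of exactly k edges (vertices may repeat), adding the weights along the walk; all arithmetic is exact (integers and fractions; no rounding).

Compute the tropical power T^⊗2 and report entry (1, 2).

T^⊗2:
  [-14, -3]
  [∞, 34]
Key observation: the optimum is the walk 1->1->2, with weight (-7) + 4 = -3.
Optimal value attained by: walk 1->1->2.
Answer: (T^⊗2)[1][2] = -3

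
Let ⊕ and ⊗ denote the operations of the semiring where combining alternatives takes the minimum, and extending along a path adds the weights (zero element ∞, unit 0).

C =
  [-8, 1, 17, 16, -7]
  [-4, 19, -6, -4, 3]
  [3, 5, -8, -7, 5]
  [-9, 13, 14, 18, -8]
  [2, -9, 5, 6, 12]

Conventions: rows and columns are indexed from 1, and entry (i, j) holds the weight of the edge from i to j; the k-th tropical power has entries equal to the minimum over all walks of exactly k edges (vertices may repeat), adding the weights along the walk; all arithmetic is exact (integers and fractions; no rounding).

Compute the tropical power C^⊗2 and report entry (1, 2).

C^⊗2:
  [-16, -16, -5, -3, -15]
  [-13, -6, -14, -13, -12]
  [-16, -4, -16, -15, -15]
  [-17, -17, -3, -2, -16]
  [-13, 3, -15, -13, -6]
Key observation: the optimum is the walk 1->5->2, with weight (-7) + (-9) = -16.
Optimal value attained by: walk 1->5->2.
Answer: (C^⊗2)[1][2] = -16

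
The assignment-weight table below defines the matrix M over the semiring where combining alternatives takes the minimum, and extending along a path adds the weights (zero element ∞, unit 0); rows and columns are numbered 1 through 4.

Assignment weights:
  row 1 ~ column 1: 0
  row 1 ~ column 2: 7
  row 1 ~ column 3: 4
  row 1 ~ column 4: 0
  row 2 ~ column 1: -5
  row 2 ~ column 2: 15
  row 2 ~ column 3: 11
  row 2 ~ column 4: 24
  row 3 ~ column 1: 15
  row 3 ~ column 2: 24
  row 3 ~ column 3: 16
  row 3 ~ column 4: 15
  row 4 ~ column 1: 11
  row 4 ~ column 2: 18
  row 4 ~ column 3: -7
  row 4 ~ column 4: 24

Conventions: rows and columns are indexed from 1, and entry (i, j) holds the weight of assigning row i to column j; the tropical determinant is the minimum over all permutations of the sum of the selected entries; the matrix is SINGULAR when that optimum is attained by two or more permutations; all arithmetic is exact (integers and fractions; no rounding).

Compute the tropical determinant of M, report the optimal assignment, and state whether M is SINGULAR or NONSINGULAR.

σ = (1, 2, 3, 4): 0 + 15 + 16 + 24 = 55
σ = (1, 2, 4, 3): 0 + 15 + 15 + (-7) = 23
σ = (1, 3, 2, 4): 0 + 11 + 24 + 24 = 59
σ = (1, 3, 4, 2): 0 + 11 + 15 + 18 = 44
σ = (1, 4, 2, 3): 0 + 24 + 24 + (-7) = 41
σ = (1, 4, 3, 2): 0 + 24 + 16 + 18 = 58
σ = (2, 1, 3, 4): 7 + (-5) + 16 + 24 = 42
σ = (2, 1, 4, 3): 7 + (-5) + 15 + (-7) = 10
σ = (2, 3, 1, 4): 7 + 11 + 15 + 24 = 57
σ = (2, 3, 4, 1): 7 + 11 + 15 + 11 = 44
σ = (2, 4, 1, 3): 7 + 24 + 15 + (-7) = 39
σ = (2, 4, 3, 1): 7 + 24 + 16 + 11 = 58
σ = (3, 1, 2, 4): 4 + (-5) + 24 + 24 = 47
σ = (3, 1, 4, 2): 4 + (-5) + 15 + 18 = 32
σ = (3, 2, 1, 4): 4 + 15 + 15 + 24 = 58
σ = (3, 2, 4, 1): 4 + 15 + 15 + 11 = 45
σ = (3, 4, 1, 2): 4 + 24 + 15 + 18 = 61
σ = (3, 4, 2, 1): 4 + 24 + 24 + 11 = 63
σ = (4, 1, 2, 3): 0 + (-5) + 24 + (-7) = 12
σ = (4, 1, 3, 2): 0 + (-5) + 16 + 18 = 29
σ = (4, 2, 1, 3): 0 + 15 + 15 + (-7) = 23
σ = (4, 2, 3, 1): 0 + 15 + 16 + 11 = 42
σ = (4, 3, 1, 2): 0 + 11 + 15 + 18 = 44
σ = (4, 3, 2, 1): 0 + 11 + 24 + 11 = 46
Optimal value attained by: σ = (2, 1, 4, 3).
Answer: det⊕(M) = 10; verdict: NONSINGULAR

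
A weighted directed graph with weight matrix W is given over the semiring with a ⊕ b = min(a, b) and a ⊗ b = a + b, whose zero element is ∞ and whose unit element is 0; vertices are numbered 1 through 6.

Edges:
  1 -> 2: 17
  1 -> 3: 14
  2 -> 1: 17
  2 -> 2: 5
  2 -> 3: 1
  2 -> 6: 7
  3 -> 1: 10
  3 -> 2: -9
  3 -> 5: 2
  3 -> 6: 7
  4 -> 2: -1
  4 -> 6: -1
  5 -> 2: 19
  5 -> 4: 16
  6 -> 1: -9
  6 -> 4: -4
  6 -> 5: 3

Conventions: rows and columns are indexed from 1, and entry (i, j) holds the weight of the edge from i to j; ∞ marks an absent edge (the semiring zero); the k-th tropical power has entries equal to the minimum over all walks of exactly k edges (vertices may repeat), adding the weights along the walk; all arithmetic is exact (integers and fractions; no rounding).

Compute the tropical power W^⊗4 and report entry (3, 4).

W^⊗2:
  [24, 5, 18, ∞, 16, 21]
  [-2, -8, 6, 3, 3, 8]
  [-2, -4, -8, 3, 10, -2]
  [-10, 4, 0, -5, 2, 6]
  [36, 15, 20, ∞, ∞, 15]
  [∞, -5, 5, 19, ∞, -5]
W^⊗3:
  [12, 9, 6, 17, 20, 12]
  [-1, -3, -7, 4, 8, -1]
  [-11, -17, -3, -6, -6, -1]
  [-3, -9, 4, 2, 2, -6]
  [6, 11, 16, 11, 18, 22]
  [-14, -4, -4, -9, -2, 2]
W^⊗4:
  [3, -3, 10, 8, 8, 13]
  [-10, -16, -2, -5, -5, 0]
  [-10, -12, -16, -5, -1, -10]
  [-15, -5, -8, -10, -3, -2]
  [13, 7, 12, 18, 18, 10]
  [-7, -13, -3, -2, -2, -10]
Key observation: the optimum is the walk 3->2->3->6->4, with weight (-9) + 1 + 7 + (-4) = -5.
Optimal value attained by: walk 3->2->3->6->4.
Answer: (W^⊗4)[3][4] = -5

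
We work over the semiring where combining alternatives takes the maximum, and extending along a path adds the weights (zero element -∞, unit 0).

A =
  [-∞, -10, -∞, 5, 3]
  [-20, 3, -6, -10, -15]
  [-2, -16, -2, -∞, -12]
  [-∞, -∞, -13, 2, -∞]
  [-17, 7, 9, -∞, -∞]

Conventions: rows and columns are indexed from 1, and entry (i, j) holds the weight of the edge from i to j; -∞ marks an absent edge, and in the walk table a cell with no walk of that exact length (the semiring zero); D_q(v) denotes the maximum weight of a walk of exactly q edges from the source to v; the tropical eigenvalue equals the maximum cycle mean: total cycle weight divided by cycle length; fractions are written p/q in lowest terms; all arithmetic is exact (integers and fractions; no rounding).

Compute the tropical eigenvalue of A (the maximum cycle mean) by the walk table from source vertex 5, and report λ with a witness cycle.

q=0: [-∞, -∞, -∞, -∞, 0]
q=1: [-17, 7, 9, -∞, -∞]
q=2: [7, 10, 7, -3, -3]
q=3: [5, 13, 6, 12, 10]
q=4: [4, 17, 19, 14, 8]
q=5: [17, 20, 17, 16, 7]
Optimal cycle mean attained by: cycle 1->5->3->1, total 3 + 9 + (-2), length 3.
Answer: λ = 10/3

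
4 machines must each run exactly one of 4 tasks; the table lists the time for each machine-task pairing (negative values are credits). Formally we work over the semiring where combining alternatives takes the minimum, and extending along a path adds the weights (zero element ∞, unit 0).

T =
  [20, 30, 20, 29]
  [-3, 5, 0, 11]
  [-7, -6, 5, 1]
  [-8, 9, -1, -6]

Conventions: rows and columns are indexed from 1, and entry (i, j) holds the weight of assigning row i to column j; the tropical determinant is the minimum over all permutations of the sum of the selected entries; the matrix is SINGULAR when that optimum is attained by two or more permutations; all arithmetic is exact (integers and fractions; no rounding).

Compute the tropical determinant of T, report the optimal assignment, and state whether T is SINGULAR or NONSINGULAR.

σ = (1, 2, 3, 4): 20 + 5 + 5 + (-6) = 24
σ = (1, 2, 4, 3): 20 + 5 + 1 + (-1) = 25
σ = (1, 3, 2, 4): 20 + 0 + (-6) + (-6) = 8
σ = (1, 3, 4, 2): 20 + 0 + 1 + 9 = 30
σ = (1, 4, 2, 3): 20 + 11 + (-6) + (-1) = 24
σ = (1, 4, 3, 2): 20 + 11 + 5 + 9 = 45
σ = (2, 1, 3, 4): 30 + (-3) + 5 + (-6) = 26
σ = (2, 1, 4, 3): 30 + (-3) + 1 + (-1) = 27
σ = (2, 3, 1, 4): 30 + 0 + (-7) + (-6) = 17
σ = (2, 3, 4, 1): 30 + 0 + 1 + (-8) = 23
σ = (2, 4, 1, 3): 30 + 11 + (-7) + (-1) = 33
σ = (2, 4, 3, 1): 30 + 11 + 5 + (-8) = 38
σ = (3, 1, 2, 4): 20 + (-3) + (-6) + (-6) = 5
σ = (3, 1, 4, 2): 20 + (-3) + 1 + 9 = 27
σ = (3, 2, 1, 4): 20 + 5 + (-7) + (-6) = 12
σ = (3, 2, 4, 1): 20 + 5 + 1 + (-8) = 18
σ = (3, 4, 1, 2): 20 + 11 + (-7) + 9 = 33
σ = (3, 4, 2, 1): 20 + 11 + (-6) + (-8) = 17
σ = (4, 1, 2, 3): 29 + (-3) + (-6) + (-1) = 19
σ = (4, 1, 3, 2): 29 + (-3) + 5 + 9 = 40
σ = (4, 2, 1, 3): 29 + 5 + (-7) + (-1) = 26
σ = (4, 2, 3, 1): 29 + 5 + 5 + (-8) = 31
σ = (4, 3, 1, 2): 29 + 0 + (-7) + 9 = 31
σ = (4, 3, 2, 1): 29 + 0 + (-6) + (-8) = 15
Optimal value attained by: σ = (3, 1, 2, 4).
Answer: det⊕(T) = 5; verdict: NONSINGULAR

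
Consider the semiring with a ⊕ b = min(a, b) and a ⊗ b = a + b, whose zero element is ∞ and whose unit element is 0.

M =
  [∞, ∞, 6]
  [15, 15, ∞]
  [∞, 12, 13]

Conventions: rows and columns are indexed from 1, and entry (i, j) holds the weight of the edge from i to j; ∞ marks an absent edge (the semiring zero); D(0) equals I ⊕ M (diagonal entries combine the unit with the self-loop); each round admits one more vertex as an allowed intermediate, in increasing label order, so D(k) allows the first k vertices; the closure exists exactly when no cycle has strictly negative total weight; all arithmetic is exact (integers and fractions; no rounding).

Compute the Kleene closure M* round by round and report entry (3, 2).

D(0):
  [0, ∞, 6]
  [15, 0, ∞]
  [∞, 12, 0]
D(1):
  [0, ∞, 6]
  [15, 0, 21]
  [∞, 12, 0]
D(2):
  [0, ∞, 6]
  [15, 0, 21]
  [27, 12, 0]
D(3):
  [0, 18, 6]
  [15, 0, 21]
  [27, 12, 0]
Answer: M*[3][2] = 12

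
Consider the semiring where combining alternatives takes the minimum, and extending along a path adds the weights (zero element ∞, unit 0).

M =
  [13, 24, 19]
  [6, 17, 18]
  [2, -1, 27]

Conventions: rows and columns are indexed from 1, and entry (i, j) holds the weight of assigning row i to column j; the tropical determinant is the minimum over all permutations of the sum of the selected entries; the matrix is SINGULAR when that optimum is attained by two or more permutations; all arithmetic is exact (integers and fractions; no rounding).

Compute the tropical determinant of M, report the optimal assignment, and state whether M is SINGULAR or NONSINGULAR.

σ = (1, 2, 3): 13 + 17 + 27 = 57
σ = (1, 3, 2): 13 + 18 + (-1) = 30
σ = (2, 1, 3): 24 + 6 + 27 = 57
σ = (2, 3, 1): 24 + 18 + 2 = 44
σ = (3, 1, 2): 19 + 6 + (-1) = 24
σ = (3, 2, 1): 19 + 17 + 2 = 38
Optimal value attained by: σ = (3, 1, 2).
Answer: det⊕(M) = 24; verdict: NONSINGULAR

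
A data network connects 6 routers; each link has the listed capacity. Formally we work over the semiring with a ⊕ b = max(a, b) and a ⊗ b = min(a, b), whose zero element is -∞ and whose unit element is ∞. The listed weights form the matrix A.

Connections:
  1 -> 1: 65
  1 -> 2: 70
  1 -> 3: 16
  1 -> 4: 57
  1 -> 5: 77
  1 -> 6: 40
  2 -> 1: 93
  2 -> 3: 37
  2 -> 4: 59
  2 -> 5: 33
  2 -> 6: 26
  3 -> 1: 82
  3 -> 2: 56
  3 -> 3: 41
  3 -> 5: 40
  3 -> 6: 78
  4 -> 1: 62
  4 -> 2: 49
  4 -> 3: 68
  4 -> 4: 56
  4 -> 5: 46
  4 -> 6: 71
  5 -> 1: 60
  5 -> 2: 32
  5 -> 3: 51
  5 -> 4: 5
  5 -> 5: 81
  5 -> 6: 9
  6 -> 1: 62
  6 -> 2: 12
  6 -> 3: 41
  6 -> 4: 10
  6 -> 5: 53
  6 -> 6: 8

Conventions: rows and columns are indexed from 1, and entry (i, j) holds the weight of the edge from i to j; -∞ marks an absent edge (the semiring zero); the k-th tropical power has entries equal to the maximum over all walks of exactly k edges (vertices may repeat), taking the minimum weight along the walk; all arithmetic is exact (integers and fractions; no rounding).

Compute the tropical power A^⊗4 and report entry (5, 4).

A^⊗2:
  [70, 65, 57, 59, 77, 57]
  [65, 70, 59, 57, 77, 59]
  [65, 70, 41, 57, 77, 41]
  [68, 62, 56, 57, 62, 68]
  [60, 60, 51, 57, 81, 51]
  [62, 62, 51, 57, 62, 41]
A^⊗3:
  [65, 70, 59, 59, 77, 59]
  [70, 65, 57, 59, 77, 59]
  [70, 65, 57, 59, 77, 57]
  [65, 68, 57, 59, 68, 57]
  [60, 60, 57, 59, 81, 57]
  [62, 62, 57, 59, 62, 57]
A^⊗4:
  [70, 65, 59, 59, 77, 59]
  [65, 70, 59, 59, 77, 59]
  [65, 70, 59, 59, 77, 59]
  [68, 65, 59, 59, 68, 59]
  [60, 60, 59, 59, 81, 59]
  [62, 62, 59, 59, 62, 59]
Key observation: the optimum is the walk 5->1->1->2->4, with weight 60 min 65 min 70 min 59 = 59.
Optimal value attained by: walk 5->1->1->2->4.
Answer: (A^⊗4)[5][4] = 59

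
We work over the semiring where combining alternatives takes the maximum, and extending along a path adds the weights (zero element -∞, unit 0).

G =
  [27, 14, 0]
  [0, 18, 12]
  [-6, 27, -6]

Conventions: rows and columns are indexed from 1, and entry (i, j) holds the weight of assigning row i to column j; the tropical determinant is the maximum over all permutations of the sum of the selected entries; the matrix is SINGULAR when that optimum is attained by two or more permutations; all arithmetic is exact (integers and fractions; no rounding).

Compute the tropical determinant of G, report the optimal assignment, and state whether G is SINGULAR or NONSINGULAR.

σ = (1, 2, 3): 27 + 18 + (-6) = 39
σ = (1, 3, 2): 27 + 12 + 27 = 66
σ = (2, 1, 3): 14 + 0 + (-6) = 8
σ = (2, 3, 1): 14 + 12 + (-6) = 20
σ = (3, 1, 2): 0 + 0 + 27 = 27
σ = (3, 2, 1): 0 + 18 + (-6) = 12
Optimal value attained by: σ = (1, 3, 2).
Answer: det⊕(G) = 66; verdict: NONSINGULAR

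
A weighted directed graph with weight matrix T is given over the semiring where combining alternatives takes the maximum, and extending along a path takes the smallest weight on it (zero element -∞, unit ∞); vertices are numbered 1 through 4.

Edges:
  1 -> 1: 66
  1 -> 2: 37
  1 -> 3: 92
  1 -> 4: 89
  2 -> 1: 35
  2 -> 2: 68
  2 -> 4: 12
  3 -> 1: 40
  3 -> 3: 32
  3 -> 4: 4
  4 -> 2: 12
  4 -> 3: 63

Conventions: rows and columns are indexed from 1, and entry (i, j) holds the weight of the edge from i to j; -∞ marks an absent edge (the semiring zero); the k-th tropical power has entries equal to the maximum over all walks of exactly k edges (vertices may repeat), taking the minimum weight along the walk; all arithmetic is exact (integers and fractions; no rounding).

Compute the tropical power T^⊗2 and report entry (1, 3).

T^⊗2:
  [66, 37, 66, 66]
  [35, 68, 35, 35]
  [40, 37, 40, 40]
  [40, 12, 32, 12]
Key observation: the optimum is the walk 1->1->3, with weight 66 min 92 = 66.
Optimal value attained by: walk 1->1->3.
Answer: (T^⊗2)[1][3] = 66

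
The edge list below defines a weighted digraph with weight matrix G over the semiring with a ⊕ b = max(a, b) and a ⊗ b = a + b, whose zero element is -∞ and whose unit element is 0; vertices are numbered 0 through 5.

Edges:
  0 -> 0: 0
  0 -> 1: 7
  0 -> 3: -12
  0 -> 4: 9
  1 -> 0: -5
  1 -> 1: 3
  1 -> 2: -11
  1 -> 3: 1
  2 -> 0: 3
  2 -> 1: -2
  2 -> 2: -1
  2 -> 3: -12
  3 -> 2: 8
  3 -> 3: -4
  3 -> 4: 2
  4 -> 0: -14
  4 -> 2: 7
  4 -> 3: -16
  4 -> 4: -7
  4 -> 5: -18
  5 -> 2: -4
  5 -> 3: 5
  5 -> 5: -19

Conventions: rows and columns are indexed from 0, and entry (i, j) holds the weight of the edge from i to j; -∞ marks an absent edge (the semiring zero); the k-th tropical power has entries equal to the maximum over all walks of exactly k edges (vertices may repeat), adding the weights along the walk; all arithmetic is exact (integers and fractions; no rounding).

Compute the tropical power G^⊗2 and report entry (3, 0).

G^⊗2:
  [2, 10, 16, 8, 9, -9]
  [-2, 6, 9, 4, 4, -∞]
  [3, 10, -2, -1, 12, -∞]
  [11, 6, 9, -4, -2, -16]
  [10, 5, 6, -5, -5, -25]
  [-1, -6, 13, 1, 7, -38]
Key observation: the optimum is the walk 3->2->0, with weight 8 + 3 = 11.
Optimal value attained by: walk 3->2->0.
Answer: (G^⊗2)[3][0] = 11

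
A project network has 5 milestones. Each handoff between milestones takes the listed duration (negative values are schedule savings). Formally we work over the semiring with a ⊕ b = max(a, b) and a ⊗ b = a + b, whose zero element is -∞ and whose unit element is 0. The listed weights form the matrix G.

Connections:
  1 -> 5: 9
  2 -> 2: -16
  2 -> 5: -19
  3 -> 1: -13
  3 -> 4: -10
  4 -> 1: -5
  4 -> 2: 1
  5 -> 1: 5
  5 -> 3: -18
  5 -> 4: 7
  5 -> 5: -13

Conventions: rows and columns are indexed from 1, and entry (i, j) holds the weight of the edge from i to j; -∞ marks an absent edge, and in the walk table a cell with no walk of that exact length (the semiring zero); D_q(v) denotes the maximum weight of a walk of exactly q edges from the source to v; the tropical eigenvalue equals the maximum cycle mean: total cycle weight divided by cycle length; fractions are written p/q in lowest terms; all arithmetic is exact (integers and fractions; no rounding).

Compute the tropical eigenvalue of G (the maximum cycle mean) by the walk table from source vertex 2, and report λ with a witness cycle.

q=0: [-∞, 0, -∞, -∞, -∞]
q=1: [-∞, -16, -∞, -∞, -19]
q=2: [-14, -32, -37, -12, -32]
q=3: [-17, -11, -50, -25, -5]
q=4: [0, -24, -23, 2, -8]
q=5: [-3, 3, -26, -1, 9]
Optimal cycle mean attained by: cycle 1->5->1, total 9 + 5, length 2.
Answer: λ = 7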